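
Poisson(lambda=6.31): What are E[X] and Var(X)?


E[X] = Var(X) = lambda = 6.31

6.31, 6.31


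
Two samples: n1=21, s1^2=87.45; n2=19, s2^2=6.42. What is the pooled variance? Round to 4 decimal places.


sp^2 = ((n1-1)*s1^2 + (n2-1)*s2^2)/(n1+n2-2)
(n1-1)*s1^2 = 20 * 87.45 = 1749
(n2-1)*s2^2 = 18 * 6.42 = 115.56
numerator = 1749 + 115.56 = 1864.56
n1+n2-2 = 38
sp^2 = 1864.56 / 38 = 23307/475 ≈ 49.067368

49.0674


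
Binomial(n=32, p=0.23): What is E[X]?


E[X] = n*p = 32 * 0.23 = 7.36

7.36


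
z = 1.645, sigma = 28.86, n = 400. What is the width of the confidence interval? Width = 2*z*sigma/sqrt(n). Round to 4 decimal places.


width = 2*z*sigma/sqrt(n)
2*z*sigma = 2 * 1.645 * 28.86 = 94.9494
sqrt(400) = 20
width = 94.9494 / 20 = 4.74747

4.7475


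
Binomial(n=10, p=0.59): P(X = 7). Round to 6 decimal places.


P = C(n,k) * p^k * (1-p)^(n-k)
C(10,7) = 120
p^k = 0.59^7 ≈ 0.02488651
(1-p)^(n-k) = 0.41^3 = 0.068921
P = 120 * 0.02488651 * 0.068921 ≈ 0.205824

0.205824


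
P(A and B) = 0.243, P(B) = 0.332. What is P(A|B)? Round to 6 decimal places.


P(A|B) = P(A and B) / P(B) = 0.243 / 0.332 = 243/332 ≈ 0.73192771

0.731928


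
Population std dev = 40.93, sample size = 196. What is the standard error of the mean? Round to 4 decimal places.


SE = sigma / sqrt(n)
sqrt(196) = 14
SE = 40.93 / 14 = 4093/1400 ≈ 2.923571

2.9236


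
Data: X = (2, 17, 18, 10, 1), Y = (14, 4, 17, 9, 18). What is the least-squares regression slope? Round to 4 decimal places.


b = sum((xi-xbar)(yi-ybar)) / sum((xi-xbar)^2)
n = 5, xbar = 48/5 = 9.6, ybar = 62/5 = 12.4
Sxy = sum((xi-xbar)(yi-ybar)) = -85.2
Sxx = sum((xi-xbar)^2) = 257.2
b = Sxy / Sxx = -213/643 ≈ -0.331260

-0.3313


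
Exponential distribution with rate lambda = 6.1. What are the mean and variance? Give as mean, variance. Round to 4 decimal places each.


mean = 1/lam, var = 1/lam^2
mean = 1 / 6.1 = 10/61 ≈ 0.163934
lam^2 = 6.1^2 = 37.21
var = 1 / 37.21 = 100/3721 ≈ 0.026874

0.1639, 0.0269


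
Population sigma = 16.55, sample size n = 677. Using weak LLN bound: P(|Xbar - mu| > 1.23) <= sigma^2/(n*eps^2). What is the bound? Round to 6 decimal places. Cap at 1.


bound = min(1, sigma^2/(n*eps^2))
sigma^2 = 16.55^2 = 273.9025
n*eps^2 = 677 * 1.23^2 = 677 * 1.5129 = 1024.2333
sigma^2/(n*eps^2) = 273.9025 / 1024.2333 ≈ 0.26742198

0.267422


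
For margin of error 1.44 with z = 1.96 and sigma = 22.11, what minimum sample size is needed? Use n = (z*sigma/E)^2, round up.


z*sigma/E = 1.96 * 22.11 / 1.44 = 36113/1200 ≈ 30.094167
(z*sigma/E)^2 ≈ 905.658867
round up: n = 906

906


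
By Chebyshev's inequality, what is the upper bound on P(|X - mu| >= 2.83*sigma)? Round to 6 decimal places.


P <= 1/k^2
k^2 = 2.83^2 = 8.0089
1/k^2 = 1 / 8.0089 ≈ 0.12486109

0.124861


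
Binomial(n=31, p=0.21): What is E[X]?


E[X] = n*p = 31 * 0.21 = 6.51

6.51


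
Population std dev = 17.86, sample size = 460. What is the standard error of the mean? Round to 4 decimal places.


SE = sigma / sqrt(n)
sqrt(460) ≈ 21.447611
SE = 17.86 / 21.447611 ≈ 0.832727

0.8327


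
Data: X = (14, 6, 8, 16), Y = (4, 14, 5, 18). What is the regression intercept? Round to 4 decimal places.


a = ybar - b*xbar, where b = sum((xi-xbar)(yi-ybar)) / sum((xi-xbar)^2)
n = 4, xbar = 44/4 = 11, ybar = 41/4 = 10.25
Sxy = sum((xi-xbar)(yi-ybar)) = 17
Sxx = sum((xi-xbar)^2) = 68
b = Sxy / Sxx = 0.25
a = 10.25 - 0.25 * 11 = 7.5

7.5000


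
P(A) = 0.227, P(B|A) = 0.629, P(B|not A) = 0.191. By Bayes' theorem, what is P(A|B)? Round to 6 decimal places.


P(A|B) = P(B|A)*P(A) / P(B), P(B) = P(B|A)*P(A) + P(B|not A)*P(not A)
P(B|A)*P(A) = 0.629 * 0.227 = 0.142783
P(B|not A)*P(not A) = 0.191 * 0.773 = 0.147643
P(B) = 0.142783 + 0.147643 = 0.290426
P(A|B) = 0.142783 / 0.290426 ≈ 0.49163298

0.491633


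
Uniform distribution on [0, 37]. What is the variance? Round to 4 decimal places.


Var = (b-a)^2 / 12
(b-a)^2 = (37 - 0)^2 = 1369
Var = 1369/12 ≈ 114.083333

114.0833


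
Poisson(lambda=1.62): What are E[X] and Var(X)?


E[X] = Var(X) = lambda = 1.62

1.62, 1.62


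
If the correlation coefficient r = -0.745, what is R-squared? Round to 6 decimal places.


R^2 = r^2 = (-0.745)^2 = 0.555025

0.555025


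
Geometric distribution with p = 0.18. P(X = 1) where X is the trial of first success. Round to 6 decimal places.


P = (1-p)^(k-1) * p
(1-p)^(k-1) = 0.82^0 = 1
P = 1 * 0.18 = 0.18

0.180000


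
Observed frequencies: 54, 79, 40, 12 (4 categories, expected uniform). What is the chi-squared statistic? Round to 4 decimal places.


chi2 = sum((O-E)^2/E), E = total/4
total = 185, E = 185/4 = 46.25
(54 - 46.25)^2 / 46.25 = 60.0625 / 46.25 = 961/740 ≈ 1.298649
(79 - 46.25)^2 / 46.25 = 1072.5625 / 46.25 = 17161/740 ≈ 23.190541
(40 - 46.25)^2 / 46.25 = 39.0625 / 46.25 = 125/148 ≈ 0.844595
(12 - 46.25)^2 / 46.25 = 1173.0625 / 46.25 = 18769/740 ≈ 25.363514
chi2 = 9379/185 ≈ 50.697297

50.6973


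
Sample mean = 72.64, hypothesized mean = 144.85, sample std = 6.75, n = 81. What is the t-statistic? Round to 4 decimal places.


t = (xbar - mu0) / (s/sqrt(n))
xbar - mu0 = 72.64 - 144.85 = -72.21
sqrt(81) = 9
s/sqrt(n) = 6.75 / 9 = 0.75
t = -72.21 / 0.75 = -96.28

-96.2800


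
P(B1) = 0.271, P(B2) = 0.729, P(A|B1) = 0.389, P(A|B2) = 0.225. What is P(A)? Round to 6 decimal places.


P(A) = P(A|B1)*P(B1) + P(A|B2)*P(B2)
P(A|B1)*P(B1) = 0.389 * 0.271 = 0.105419
P(A|B2)*P(B2) = 0.225 * 0.729 = 0.164025
P(A) = 0.105419 + 0.164025 = 0.269444

0.269444


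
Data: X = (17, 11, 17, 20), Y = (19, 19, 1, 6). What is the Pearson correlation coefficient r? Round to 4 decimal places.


r = sum((xi-xbar)(yi-ybar)) / sqrt(sum((xi-xbar)^2) * sum((yi-ybar)^2))
n = 4, xbar = 65/4 = 16.25, ybar = 45/4 = 11.25
Sxy = sum((xi-xbar)(yi-ybar)) = -62.25
Sxx = sum((xi-xbar)^2) = 42.75
Syy = sum((yi-ybar)^2) = 252.75
sqrt(Sxx*Syy) ≈ 103.947403
r = Sxy / sqrt(Sxx*Syy) = -62.25 / 103.947403 ≈ -0.598861

-0.5989


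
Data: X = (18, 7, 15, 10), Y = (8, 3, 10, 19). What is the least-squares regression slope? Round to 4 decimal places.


b = sum((xi-xbar)(yi-ybar)) / sum((xi-xbar)^2)
n = 4, xbar = 50/4 = 12.5, ybar = 40/4 = 10
Sxy = sum((xi-xbar)(yi-ybar)) = 5
Sxx = sum((xi-xbar)^2) = 73
b = Sxy / Sxx = 5/73 ≈ 0.068493

0.0685


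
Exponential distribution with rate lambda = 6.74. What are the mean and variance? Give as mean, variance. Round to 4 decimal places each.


mean = 1/lam, var = 1/lam^2
mean = 1 / 6.74 = 50/337 ≈ 0.148368
lam^2 = 6.74^2 = 45.4276
var = 1 / 45.4276 ≈ 0.022013

0.1484, 0.0220


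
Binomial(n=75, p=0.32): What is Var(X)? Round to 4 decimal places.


Var = n*p*(1-p) = 75 * 0.32 * 0.68 = 16.32

16.3200


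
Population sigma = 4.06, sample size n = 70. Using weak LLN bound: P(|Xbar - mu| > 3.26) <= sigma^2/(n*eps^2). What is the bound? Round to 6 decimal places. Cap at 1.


bound = min(1, sigma^2/(n*eps^2))
sigma^2 = 4.06^2 = 16.4836
n*eps^2 = 70 * 3.26^2 = 70 * 10.6276 = 743.932
sigma^2/(n*eps^2) = 16.4836 / 743.932 ≈ 0.02215740

0.022157


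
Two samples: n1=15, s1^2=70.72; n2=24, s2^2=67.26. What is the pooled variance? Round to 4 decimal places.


sp^2 = ((n1-1)*s1^2 + (n2-1)*s2^2)/(n1+n2-2)
(n1-1)*s1^2 = 14 * 70.72 = 990.08
(n2-1)*s2^2 = 23 * 67.26 = 1546.98
numerator = 990.08 + 1546.98 = 2537.06
n1+n2-2 = 37
sp^2 = 2537.06 / 37 = 126853/1850 ≈ 68.569189

68.5692


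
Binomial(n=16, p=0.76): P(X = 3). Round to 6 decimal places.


P = C(n,k) * p^k * (1-p)^(n-k)
C(16,3) = 560
p^k = 0.76^3 = 0.438976
(1-p)^(n-k) = 0.24^13 ≈ 0.000000008764883
P = 560 * 0.438976 * 0.000000008764883 ≈ 0.000002

0.000002


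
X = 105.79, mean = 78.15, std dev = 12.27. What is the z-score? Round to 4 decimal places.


z = (X - mu) / sigma
X - mu = 105.79 - 78.15 = 27.64
z = 27.64 / 12.27 = 2764/1227 ≈ 2.252649

2.2526


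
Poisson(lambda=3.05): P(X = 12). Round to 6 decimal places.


P = e^(-lam) * lam^k / k!
e^(-3.05) ≈ 0.04735892
lam^k = 3.05^12 ≈ 648034.417553
k! = 12! = 479001600
P = 0.04735892 * 648034.417553 / 479001600 ≈ 0.000064

0.000064


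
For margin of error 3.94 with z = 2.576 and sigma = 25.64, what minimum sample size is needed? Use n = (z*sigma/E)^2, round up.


z*sigma/E = 2.576 * 25.64 / 3.94 ≈ 16.763614
(z*sigma/E)^2 ≈ 281.018761
round up: n = 282

282


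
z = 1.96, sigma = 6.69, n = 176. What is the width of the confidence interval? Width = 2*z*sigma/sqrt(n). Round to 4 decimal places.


width = 2*z*sigma/sqrt(n)
2*z*sigma = 2 * 1.96 * 6.69 = 26.2248
sqrt(176) ≈ 13.266499
width = 26.2248 / 13.266499 ≈ 1.976769

1.9768


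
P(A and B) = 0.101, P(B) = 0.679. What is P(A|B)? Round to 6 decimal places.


P(A|B) = P(A and B) / P(B) = 0.101 / 0.679 = 101/679 ≈ 0.14874816

0.148748


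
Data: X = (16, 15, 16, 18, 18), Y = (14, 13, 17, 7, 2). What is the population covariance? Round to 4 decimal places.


Cov = (1/n)*sum((xi-xbar)(yi-ybar))
n = 5, xbar = 83/5 = 16.6, ybar = 53/5 = 10.6
sum((xi-xbar)(yi-ybar)) = -26.8
Cov = -26.8 / 5 = -5.36

-5.3600


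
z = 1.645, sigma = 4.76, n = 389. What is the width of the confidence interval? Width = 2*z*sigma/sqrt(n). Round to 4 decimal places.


width = 2*z*sigma/sqrt(n)
2*z*sigma = 2 * 1.645 * 4.76 = 15.6604
sqrt(389) ≈ 19.723083
width = 15.6604 / 19.723083 ≈ 0.794014

0.7940


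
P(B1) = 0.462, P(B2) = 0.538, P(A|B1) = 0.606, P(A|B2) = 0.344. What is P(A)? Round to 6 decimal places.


P(A) = P(A|B1)*P(B1) + P(A|B2)*P(B2)
P(A|B1)*P(B1) = 0.606 * 0.462 = 0.279972
P(A|B2)*P(B2) = 0.344 * 0.538 = 0.185072
P(A) = 0.279972 + 0.185072 = 0.465044

0.465044


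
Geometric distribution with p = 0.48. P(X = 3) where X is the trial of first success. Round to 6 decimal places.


P = (1-p)^(k-1) * p
(1-p)^(k-1) = 0.52^2 = 0.2704
P = 0.2704 * 0.48 = 0.129792

0.129792


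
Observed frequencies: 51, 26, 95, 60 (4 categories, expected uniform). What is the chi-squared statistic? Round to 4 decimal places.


chi2 = sum((O-E)^2/E), E = total/4
total = 232, E = 232/4 = 58
(51 - 58)^2 / 58 = 49 / 58 = 49/58 ≈ 0.844828
(26 - 58)^2 / 58 = 1024 / 58 = 512/29 ≈ 17.655172
(95 - 58)^2 / 58 = 1369 / 58 = 1369/58 ≈ 23.603448
(60 - 58)^2 / 58 = 4 / 58 = 2/29 ≈ 0.068966
chi2 = 1223/29 ≈ 42.172414

42.1724


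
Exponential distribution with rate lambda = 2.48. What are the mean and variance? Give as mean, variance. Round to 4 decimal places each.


mean = 1/lam, var = 1/lam^2
mean = 1 / 2.48 = 25/62 ≈ 0.403226
lam^2 = 2.48^2 = 6.1504
var = 1 / 6.1504 = 625/3844 ≈ 0.162591

0.4032, 0.1626


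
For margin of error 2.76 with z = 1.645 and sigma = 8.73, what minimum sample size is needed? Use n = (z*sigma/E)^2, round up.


z*sigma/E = 1.645 * 8.73 / 2.76 ≈ 5.203207
(z*sigma/E)^2 ≈ 27.073358
round up: n = 28

28


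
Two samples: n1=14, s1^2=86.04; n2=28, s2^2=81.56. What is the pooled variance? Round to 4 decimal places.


sp^2 = ((n1-1)*s1^2 + (n2-1)*s2^2)/(n1+n2-2)
(n1-1)*s1^2 = 13 * 86.04 = 1118.52
(n2-1)*s2^2 = 27 * 81.56 = 2202.12
numerator = 1118.52 + 2202.12 = 3320.64
n1+n2-2 = 40
sp^2 = 3320.64 / 40 = 83.016

83.0160


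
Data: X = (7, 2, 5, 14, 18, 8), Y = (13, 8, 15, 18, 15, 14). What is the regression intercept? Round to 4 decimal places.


a = ybar - b*xbar, where b = sum((xi-xbar)(yi-ybar)) / sum((xi-xbar)^2)
n = 6, xbar = 54/6 = 9, ybar = 83/6 ≈ 13.833333
Sxy = sum((xi-xbar)(yi-ybar)) = 69
Sxx = sum((xi-xbar)^2) = 176
b = Sxy / Sxx = 69/176 ≈ 0.392045
a = 13.833333 - 0.392045 * 9 = 5441/528 ≈ 10.304924

10.3049


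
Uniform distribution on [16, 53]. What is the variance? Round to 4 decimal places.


Var = (b-a)^2 / 12
(b-a)^2 = (53 - 16)^2 = 1369
Var = 1369/12 ≈ 114.083333

114.0833


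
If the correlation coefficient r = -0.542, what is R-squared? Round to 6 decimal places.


R^2 = r^2 = (-0.542)^2 = 0.293764

0.293764


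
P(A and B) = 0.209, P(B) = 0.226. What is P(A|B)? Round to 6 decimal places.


P(A|B) = P(A and B) / P(B) = 0.209 / 0.226 = 209/226 ≈ 0.92477876

0.924779


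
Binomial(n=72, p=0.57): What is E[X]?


E[X] = n*p = 72 * 0.57 = 41.04

41.04


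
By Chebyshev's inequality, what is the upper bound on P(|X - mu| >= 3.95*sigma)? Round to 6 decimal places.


P <= 1/k^2
k^2 = 3.95^2 = 15.6025
1/k^2 = 1 / 15.6025 = 400/6241 ≈ 0.06409229

0.064092


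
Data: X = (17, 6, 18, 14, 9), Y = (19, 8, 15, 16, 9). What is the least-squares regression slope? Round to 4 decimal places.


b = sum((xi-xbar)(yi-ybar)) / sum((xi-xbar)^2)
n = 5, xbar = 64/5 = 12.8, ybar = 67/5 = 13.4
Sxy = sum((xi-xbar)(yi-ybar)) = 88.4
Sxx = sum((xi-xbar)^2) = 106.8
b = Sxy / Sxx = 221/267 ≈ 0.827715

0.8277


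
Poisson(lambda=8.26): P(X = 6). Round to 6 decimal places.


P = e^(-lam) * lam^k / k!
e^(-8.26) ≈ 0.0002586590
lam^k = 8.26^6 ≈ 317599.846549
k! = 6! = 720
P = 0.0002586590 * 317599.846549 / 720 ≈ 0.114097

0.114097


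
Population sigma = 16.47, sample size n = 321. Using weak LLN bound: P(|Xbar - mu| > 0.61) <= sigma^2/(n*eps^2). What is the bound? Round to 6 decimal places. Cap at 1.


bound = min(1, sigma^2/(n*eps^2))
sigma^2 = 16.47^2 = 271.2609
n*eps^2 = 321 * 0.61^2 = 321 * 0.3721 = 119.4441
sigma^2/(n*eps^2) = 271.2609 / 119.4441 = 243/107 ≈ 2.27102804
this exceeds 1, so the bound is capped at 1

1.000000


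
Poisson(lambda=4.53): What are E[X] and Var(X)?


E[X] = Var(X) = lambda = 4.53

4.53, 4.53


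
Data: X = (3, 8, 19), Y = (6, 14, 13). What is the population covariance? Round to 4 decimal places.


Cov = (1/n)*sum((xi-xbar)(yi-ybar))
n = 3, xbar = 30/3 = 10, ybar = 33/3 = 11
sum((xi-xbar)(yi-ybar)) = 47
Cov = 47 / 3 = 47/3 ≈ 15.666667

15.6667


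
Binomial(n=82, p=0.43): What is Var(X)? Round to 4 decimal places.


Var = n*p*(1-p) = 82 * 0.43 * 0.57 = 20.0982

20.0982


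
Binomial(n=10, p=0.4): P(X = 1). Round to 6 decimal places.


P = C(n,k) * p^k * (1-p)^(n-k)
C(10,1) = 10
p^k = 0.4^1 = 0.4
(1-p)^(n-k) = 0.6^9 ≈ 0.01007770
P = 10 * 0.4 * 0.01007770 ≈ 0.040311

0.040311


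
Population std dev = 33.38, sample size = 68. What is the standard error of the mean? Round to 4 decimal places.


SE = sigma / sqrt(n)
sqrt(68) ≈ 8.246211
SE = 33.38 / 8.246211 ≈ 4.047920

4.0479


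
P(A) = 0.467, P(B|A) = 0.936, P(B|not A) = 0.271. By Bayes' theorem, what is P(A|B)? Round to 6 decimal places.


P(A|B) = P(B|A)*P(A) / P(B), P(B) = P(B|A)*P(A) + P(B|not A)*P(not A)
P(B|A)*P(A) = 0.936 * 0.467 = 0.437112
P(B|not A)*P(not A) = 0.271 * 0.533 = 0.144443
P(B) = 0.437112 + 0.144443 = 0.581555
P(A|B) = 0.437112 / 0.581555 ≈ 0.75162624

0.751626


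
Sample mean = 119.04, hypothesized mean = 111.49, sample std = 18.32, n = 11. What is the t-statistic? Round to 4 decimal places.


t = (xbar - mu0) / (s/sqrt(n))
xbar - mu0 = 119.04 - 111.49 = 7.55
sqrt(11) ≈ 3.31662479
s/sqrt(n) = 18.32 / 3.31662479 ≈ 5.52368783
t = 7.55 / 5.52368783 ≈ 1.366840

1.3668


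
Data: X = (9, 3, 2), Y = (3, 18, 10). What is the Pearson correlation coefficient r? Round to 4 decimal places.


r = sum((xi-xbar)(yi-ybar)) / sqrt(sum((xi-xbar)^2) * sum((yi-ybar)^2))
n = 3, xbar = 14/3 ≈ 4.666667, ybar = 31/3 ≈ 10.333333
Sxy = sum((xi-xbar)(yi-ybar)) = -131/3 ≈ -43.666667
Sxx = sum((xi-xbar)^2) = 86/3 ≈ 28.666667
Syy = sum((yi-ybar)^2) = 338/3 ≈ 112.666667
sqrt(Sxx*Syy) ≈ 56.831134
r = Sxy / sqrt(Sxx*Syy) = -43.666667 / 56.831134 ≈ -0.768358

-0.7684


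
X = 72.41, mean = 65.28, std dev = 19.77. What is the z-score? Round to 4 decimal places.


z = (X - mu) / sigma
X - mu = 72.41 - 65.28 = 7.13
z = 7.13 / 19.77 = 713/1977 ≈ 0.360647

0.3606


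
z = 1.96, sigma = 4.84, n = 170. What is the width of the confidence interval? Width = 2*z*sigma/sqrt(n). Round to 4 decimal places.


width = 2*z*sigma/sqrt(n)
2*z*sigma = 2 * 1.96 * 4.84 = 18.9728
sqrt(170) ≈ 13.038405
width = 18.9728 / 13.038405 ≈ 1.455147

1.4551


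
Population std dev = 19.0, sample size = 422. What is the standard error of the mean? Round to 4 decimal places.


SE = sigma / sqrt(n)
sqrt(422) ≈ 20.542639
SE = 19.0 / 20.542639 ≈ 0.924906

0.9249


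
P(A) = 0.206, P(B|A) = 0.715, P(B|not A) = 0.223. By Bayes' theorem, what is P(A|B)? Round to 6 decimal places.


P(A|B) = P(B|A)*P(A) / P(B), P(B) = P(B|A)*P(A) + P(B|not A)*P(not A)
P(B|A)*P(A) = 0.715 * 0.206 = 0.14729
P(B|not A)*P(not A) = 0.223 * 0.794 = 0.177062
P(B) = 0.14729 + 0.177062 = 0.324352
P(A|B) = 0.14729 / 0.324352 ≈ 0.45410542

0.454105


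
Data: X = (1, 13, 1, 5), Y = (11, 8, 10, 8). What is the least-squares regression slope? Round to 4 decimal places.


b = sum((xi-xbar)(yi-ybar)) / sum((xi-xbar)^2)
n = 4, xbar = 20/4 = 5, ybar = 37/4 = 9.25
Sxy = sum((xi-xbar)(yi-ybar)) = -20
Sxx = sum((xi-xbar)^2) = 96
b = Sxy / Sxx = -5/24 ≈ -0.208333

-0.2083


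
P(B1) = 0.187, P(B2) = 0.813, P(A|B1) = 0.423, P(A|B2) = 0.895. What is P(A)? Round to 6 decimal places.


P(A) = P(A|B1)*P(B1) + P(A|B2)*P(B2)
P(A|B1)*P(B1) = 0.423 * 0.187 = 0.079101
P(A|B2)*P(B2) = 0.895 * 0.813 = 0.727635
P(A) = 0.079101 + 0.727635 = 0.806736

0.806736


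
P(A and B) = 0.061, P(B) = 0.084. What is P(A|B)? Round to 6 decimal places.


P(A|B) = P(A and B) / P(B) = 0.061 / 0.084 = 61/84 ≈ 0.72619048

0.726190


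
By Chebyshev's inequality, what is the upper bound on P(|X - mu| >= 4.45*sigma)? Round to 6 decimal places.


P <= 1/k^2
k^2 = 4.45^2 = 19.8025
1/k^2 = 1 / 19.8025 = 400/7921 ≈ 0.05049867

0.050499


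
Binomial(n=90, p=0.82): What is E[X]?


E[X] = n*p = 90 * 0.82 = 73.8

73.8


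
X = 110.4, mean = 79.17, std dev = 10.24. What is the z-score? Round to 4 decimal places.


z = (X - mu) / sigma
X - mu = 110.4 - 79.17 = 31.23
z = 31.23 / 10.24 = 3123/1024 ≈ 3.049805

3.0498


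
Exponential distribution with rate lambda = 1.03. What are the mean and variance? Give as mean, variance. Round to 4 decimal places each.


mean = 1/lam, var = 1/lam^2
mean = 1 / 1.03 = 100/103 ≈ 0.970874
lam^2 = 1.03^2 = 1.0609
var = 1 / 1.0609 ≈ 0.942596

0.9709, 0.9426


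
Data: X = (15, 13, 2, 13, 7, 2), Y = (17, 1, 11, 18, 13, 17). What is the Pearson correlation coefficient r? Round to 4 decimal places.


r = sum((xi-xbar)(yi-ybar)) / sqrt(sum((xi-xbar)^2) * sum((yi-ybar)^2))
n = 6, xbar = 52/6 = 26/3 ≈ 8.666667, ybar = 77/6 ≈ 12.833333
Sxy = sum((xi-xbar)(yi-ybar)) = -55/3 ≈ -18.333333
Sxx = sum((xi-xbar)^2) = 508/3 ≈ 169.333333
Syy = sum((yi-ybar)^2) = 1229/6 ≈ 204.833333
sqrt(Sxx*Syy) ≈ 186.239392
r = Sxy / sqrt(Sxx*Syy) = -18.333333 / 186.239392 ≈ -0.098440

-0.0984


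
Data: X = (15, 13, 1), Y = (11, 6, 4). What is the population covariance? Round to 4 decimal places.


Cov = (1/n)*sum((xi-xbar)(yi-ybar))
n = 3, xbar = 29/3 ≈ 9.666667, ybar = 21/3 = 7
sum((xi-xbar)(yi-ybar)) = 44
Cov = 44 / 3 = 44/3 ≈ 14.666667

14.6667


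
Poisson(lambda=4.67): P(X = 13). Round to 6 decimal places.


P = e^(-lam) * lam^k / k!
e^(-4.67) ≈ 0.009372270
lam^k = 4.67^13 ≈ 502480771.679267
k! = 13! = 6227020800
P = 0.009372270 * 502480771.679267 / 6227020800 ≈ 0.000756

0.000756


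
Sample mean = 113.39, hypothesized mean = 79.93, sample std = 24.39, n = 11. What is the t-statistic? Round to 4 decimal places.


t = (xbar - mu0) / (s/sqrt(n))
xbar - mu0 = 113.39 - 79.93 = 33.46
sqrt(11) ≈ 3.31662479
s/sqrt(n) = 24.39 / 3.31662479 ≈ 7.35386169
t = 33.46 / 7.35386169 ≈ 4.549990

4.5500


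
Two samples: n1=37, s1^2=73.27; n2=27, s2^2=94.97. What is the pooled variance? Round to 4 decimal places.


sp^2 = ((n1-1)*s1^2 + (n2-1)*s2^2)/(n1+n2-2)
(n1-1)*s1^2 = 36 * 73.27 = 2637.72
(n2-1)*s2^2 = 26 * 94.97 = 2469.22
numerator = 2637.72 + 2469.22 = 5106.94
n1+n2-2 = 62
sp^2 = 5106.94 / 62 = 82.37

82.3700


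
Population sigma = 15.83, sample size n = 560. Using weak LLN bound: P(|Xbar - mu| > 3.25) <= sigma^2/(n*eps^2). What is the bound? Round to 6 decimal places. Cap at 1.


bound = min(1, sigma^2/(n*eps^2))
sigma^2 = 15.83^2 = 250.5889
n*eps^2 = 560 * 3.25^2 = 560 * 10.5625 = 5915
sigma^2/(n*eps^2) = 250.5889 / 5915 ≈ 0.04236499

0.042365


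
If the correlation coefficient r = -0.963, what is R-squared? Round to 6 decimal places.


R^2 = r^2 = (-0.963)^2 = 0.927369

0.927369


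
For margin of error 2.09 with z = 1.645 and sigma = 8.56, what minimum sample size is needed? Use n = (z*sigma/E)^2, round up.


z*sigma/E = 1.645 * 8.56 / 2.09 = 35203/5225 ≈ 6.737416
(z*sigma/E)^2 ≈ 45.392778
round up: n = 46

46


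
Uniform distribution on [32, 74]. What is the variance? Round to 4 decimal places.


Var = (b-a)^2 / 12
(b-a)^2 = (74 - 32)^2 = 1764
Var = 1764/12 = 147

147.0000


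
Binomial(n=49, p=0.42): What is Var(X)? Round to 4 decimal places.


Var = n*p*(1-p) = 49 * 0.42 * 0.58 = 11.9364

11.9364


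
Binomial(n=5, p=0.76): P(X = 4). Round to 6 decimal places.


P = C(n,k) * p^k * (1-p)^(n-k)
C(5,4) = 5
p^k = 0.76^4 ≈ 0.3336218
(1-p)^(n-k) = 0.24^1 = 0.24
P = 5 * 0.3336218 * 0.24 ≈ 0.400346

0.400346


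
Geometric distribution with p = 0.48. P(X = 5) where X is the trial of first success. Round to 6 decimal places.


P = (1-p)^(k-1) * p
(1-p)^(k-1) = 0.52^4 = 0.07311616
P = 0.07311616 * 0.48 ≈ 0.03509576

0.035096


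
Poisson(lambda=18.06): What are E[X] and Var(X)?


E[X] = Var(X) = lambda = 18.06

18.06, 18.06


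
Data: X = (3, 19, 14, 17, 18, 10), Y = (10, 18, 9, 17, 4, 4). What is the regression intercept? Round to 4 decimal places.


a = ybar - b*xbar, where b = sum((xi-xbar)(yi-ybar)) / sum((xi-xbar)^2)
n = 6, xbar = 81/6 = 13.5, ybar = 62/6 = 31/3 ≈ 10.333333
Sxy = sum((xi-xbar)(yi-ybar)) = 62
Sxx = sum((xi-xbar)^2) = 185.5
b = Sxy / Sxx = 124/371 ≈ 0.334232
a = 10.333333 - 0.334232 * 13.5 = 6479/1113 ≈ 5.821204

5.8212


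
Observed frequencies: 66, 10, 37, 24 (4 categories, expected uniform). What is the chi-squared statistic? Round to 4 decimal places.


chi2 = sum((O-E)^2/E), E = total/4
total = 137, E = 137/4 = 34.25
(66 - 34.25)^2 / 34.25 = 1008.0625 / 34.25 = 16129/548 ≈ 29.432482
(10 - 34.25)^2 / 34.25 = 588.0625 / 34.25 = 9409/548 ≈ 17.169708
(37 - 34.25)^2 / 34.25 = 7.5625 / 34.25 = 121/548 ≈ 0.220803
(24 - 34.25)^2 / 34.25 = 105.0625 / 34.25 = 1681/548 ≈ 3.067518
chi2 = 6835/137 ≈ 49.890511

49.8905


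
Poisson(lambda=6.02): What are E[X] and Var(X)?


E[X] = Var(X) = lambda = 6.02

6.02, 6.02


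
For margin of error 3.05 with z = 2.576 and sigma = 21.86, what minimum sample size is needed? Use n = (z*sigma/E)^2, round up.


z*sigma/E = 2.576 * 21.86 / 3.05 ≈ 18.462741
(z*sigma/E)^2 ≈ 340.872805
round up: n = 341

341


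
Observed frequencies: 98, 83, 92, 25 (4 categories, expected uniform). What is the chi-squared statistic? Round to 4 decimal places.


chi2 = sum((O-E)^2/E), E = total/4
total = 298, E = 298/4 = 74.5
(98 - 74.5)^2 / 74.5 = 552.25 / 74.5 = 2209/298 ≈ 7.412752
(83 - 74.5)^2 / 74.5 = 72.25 / 74.5 = 289/298 ≈ 0.969799
(92 - 74.5)^2 / 74.5 = 306.25 / 74.5 = 1225/298 ≈ 4.110738
(25 - 74.5)^2 / 74.5 = 2450.25 / 74.5 = 9801/298 ≈ 32.889262
chi2 = 6762/149 ≈ 45.382550

45.3826


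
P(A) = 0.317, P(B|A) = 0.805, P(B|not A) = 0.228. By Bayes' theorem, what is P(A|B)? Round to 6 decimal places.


P(A|B) = P(B|A)*P(A) / P(B), P(B) = P(B|A)*P(A) + P(B|not A)*P(not A)
P(B|A)*P(A) = 0.805 * 0.317 = 0.255185
P(B|not A)*P(not A) = 0.228 * 0.683 = 0.155724
P(B) = 0.255185 + 0.155724 = 0.410909
P(A|B) = 0.255185 / 0.410909 ≈ 0.62102558

0.621026


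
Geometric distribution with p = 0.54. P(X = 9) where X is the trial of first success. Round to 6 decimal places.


P = (1-p)^(k-1) * p
(1-p)^(k-1) = 0.46^8 ≈ 0.002004761
P = 0.002004761 * 0.54 ≈ 0.001082571

0.001083


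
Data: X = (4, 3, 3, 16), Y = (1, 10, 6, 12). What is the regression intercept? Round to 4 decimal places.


a = ybar - b*xbar, where b = sum((xi-xbar)(yi-ybar)) / sum((xi-xbar)^2)
n = 4, xbar = 26/4 = 6.5, ybar = 29/4 = 7.25
Sxy = sum((xi-xbar)(yi-ybar)) = 55.5
Sxx = sum((xi-xbar)^2) = 121
b = Sxy / Sxx = 111/242 ≈ 0.458678
a = 7.25 - 0.458678 * 6.5 = 1033/242 ≈ 4.268595

4.2686


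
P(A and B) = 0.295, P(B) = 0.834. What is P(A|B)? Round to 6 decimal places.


P(A|B) = P(A and B) / P(B) = 0.295 / 0.834 = 295/834 ≈ 0.35371703

0.353717


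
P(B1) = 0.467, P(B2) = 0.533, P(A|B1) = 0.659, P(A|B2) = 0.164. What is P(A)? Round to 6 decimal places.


P(A) = P(A|B1)*P(B1) + P(A|B2)*P(B2)
P(A|B1)*P(B1) = 0.659 * 0.467 = 0.307753
P(A|B2)*P(B2) = 0.164 * 0.533 = 0.087412
P(A) = 0.307753 + 0.087412 = 0.395165

0.395165


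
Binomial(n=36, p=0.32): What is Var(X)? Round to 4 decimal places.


Var = n*p*(1-p) = 36 * 0.32 * 0.68 = 7.8336

7.8336


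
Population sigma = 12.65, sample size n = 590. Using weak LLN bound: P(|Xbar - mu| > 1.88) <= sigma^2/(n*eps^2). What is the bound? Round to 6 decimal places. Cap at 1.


bound = min(1, sigma^2/(n*eps^2))
sigma^2 = 12.65^2 = 160.0225
n*eps^2 = 590 * 1.88^2 = 590 * 3.5344 = 2085.296
sigma^2/(n*eps^2) = 160.0225 / 2085.296 ≈ 0.07673851

0.076739


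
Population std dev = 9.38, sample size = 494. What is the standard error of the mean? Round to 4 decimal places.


SE = sigma / sqrt(n)
sqrt(494) ≈ 22.226111
SE = 9.38 / 22.226111 ≈ 0.422026

0.4220


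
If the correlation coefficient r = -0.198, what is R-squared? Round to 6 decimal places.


R^2 = r^2 = (-0.198)^2 = 0.039204

0.039204


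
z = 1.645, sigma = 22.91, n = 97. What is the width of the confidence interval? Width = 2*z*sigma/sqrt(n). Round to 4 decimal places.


width = 2*z*sigma/sqrt(n)
2*z*sigma = 2 * 1.645 * 22.91 = 75.3739
sqrt(97) ≈ 9.848858
width = 75.3739 / 9.848858 ≈ 7.653060

7.6531


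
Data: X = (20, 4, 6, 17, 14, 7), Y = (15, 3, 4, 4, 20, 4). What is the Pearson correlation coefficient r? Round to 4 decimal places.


r = sum((xi-xbar)(yi-ybar)) / sqrt(sum((xi-xbar)^2) * sum((yi-ybar)^2))
n = 6, xbar = 68/6 = 34/3 ≈ 11.333333, ybar = 50/6 = 25/3 ≈ 8.333333
Sxy = sum((xi-xbar)(yi-ybar)) = 436/3 ≈ 145.333333
Sxx = sum((xi-xbar)^2) = 646/3 ≈ 215.333333
Syy = sum((yi-ybar)^2) = 796/3 ≈ 265.333333
sqrt(Sxx*Syy) ≈ 239.029519
r = Sxy / sqrt(Sxx*Syy) = 145.333333 / 239.029519 ≈ 0.608014

0.6080


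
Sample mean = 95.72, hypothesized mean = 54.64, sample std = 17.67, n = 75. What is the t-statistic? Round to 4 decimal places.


t = (xbar - mu0) / (s/sqrt(n))
xbar - mu0 = 95.72 - 54.64 = 41.08
sqrt(75) ≈ 8.66025404
s/sqrt(n) = 17.67 / 8.66025404 ≈ 2.04035585
t = 41.08 / 2.04035585 ≈ 20.133743

20.1337


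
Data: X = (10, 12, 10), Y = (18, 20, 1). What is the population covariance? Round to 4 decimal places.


Cov = (1/n)*sum((xi-xbar)(yi-ybar))
n = 3, xbar = 32/3 ≈ 10.666667, ybar = 39/3 = 13
sum((xi-xbar)(yi-ybar)) = 14
Cov = 14 / 3 = 14/3 ≈ 4.666667

4.6667


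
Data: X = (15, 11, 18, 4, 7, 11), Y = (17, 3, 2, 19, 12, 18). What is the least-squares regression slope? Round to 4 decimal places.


b = sum((xi-xbar)(yi-ybar)) / sum((xi-xbar)^2)
n = 6, xbar = 66/6 = 11, ybar = 71/6 ≈ 11.833333
Sxy = sum((xi-xbar)(yi-ybar)) = -99
Sxx = sum((xi-xbar)^2) = 130
b = Sxy / Sxx = -99/130 ≈ -0.761538

-0.7615


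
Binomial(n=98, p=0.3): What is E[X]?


E[X] = n*p = 98 * 0.3 = 29.4

29.4


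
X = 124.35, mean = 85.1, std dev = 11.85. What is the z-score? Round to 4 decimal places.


z = (X - mu) / sigma
X - mu = 124.35 - 85.1 = 39.25
z = 39.25 / 11.85 = 785/237 ≈ 3.312236

3.3122


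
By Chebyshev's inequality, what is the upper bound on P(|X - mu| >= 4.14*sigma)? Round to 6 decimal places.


P <= 1/k^2
k^2 = 4.14^2 = 17.1396
1/k^2 = 1 / 17.1396 ≈ 0.05834442

0.058344


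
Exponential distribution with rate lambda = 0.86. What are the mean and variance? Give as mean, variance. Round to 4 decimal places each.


mean = 1/lam, var = 1/lam^2
mean = 1 / 0.86 = 50/43 ≈ 1.162791
lam^2 = 0.86^2 = 0.7396
var = 1 / 0.7396 = 2500/1849 ≈ 1.352082

1.1628, 1.3521


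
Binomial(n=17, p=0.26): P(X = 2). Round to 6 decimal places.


P = C(n,k) * p^k * (1-p)^(n-k)
C(17,2) = 136
p^k = 0.26^2 = 0.0676
(1-p)^(n-k) = 0.74^15 ≈ 0.01092637
P = 136 * 0.0676 * 0.01092637 ≈ 0.100453

0.100453


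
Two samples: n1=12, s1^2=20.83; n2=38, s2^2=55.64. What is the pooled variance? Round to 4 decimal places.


sp^2 = ((n1-1)*s1^2 + (n2-1)*s2^2)/(n1+n2-2)
(n1-1)*s1^2 = 11 * 20.83 = 229.13
(n2-1)*s2^2 = 37 * 55.64 = 2058.68
numerator = 229.13 + 2058.68 = 2287.81
n1+n2-2 = 48
sp^2 = 2287.81 / 48 = 228781/4800 ≈ 47.662708

47.6627


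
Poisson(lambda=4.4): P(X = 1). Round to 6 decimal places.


P = e^(-lam) * lam^k / k!
e^(-4.4) ≈ 0.01227734
lam^k = 4.4^1 = 4.4
k! = 1! = 1
P = 0.01227734 * 4.4 / 1 ≈ 0.054020

0.054020


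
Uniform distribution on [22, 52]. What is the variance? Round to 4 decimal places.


Var = (b-a)^2 / 12
(b-a)^2 = (52 - 22)^2 = 900
Var = 900/12 = 75

75.0000


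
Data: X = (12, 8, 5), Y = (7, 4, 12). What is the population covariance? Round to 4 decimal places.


Cov = (1/n)*sum((xi-xbar)(yi-ybar))
n = 3, xbar = 25/3 ≈ 8.333333, ybar = 23/3 ≈ 7.666667
sum((xi-xbar)(yi-ybar)) = -47/3 ≈ -15.666667
Cov = -15.666667 / 3 = -47/9 ≈ -5.222222

-5.2222


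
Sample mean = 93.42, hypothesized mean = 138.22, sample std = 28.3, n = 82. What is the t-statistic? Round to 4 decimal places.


t = (xbar - mu0) / (s/sqrt(n))
xbar - mu0 = 93.42 - 138.22 = -44.8
sqrt(82) ≈ 9.05538514
s/sqrt(n) = 28.3 / 9.05538514 ≈ 3.12521219
t = -44.8 / 3.12521219 ≈ -14.335027

-14.3350


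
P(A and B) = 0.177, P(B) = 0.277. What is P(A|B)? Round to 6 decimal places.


P(A|B) = P(A and B) / P(B) = 0.177 / 0.277 = 177/277 ≈ 0.63898917

0.638989


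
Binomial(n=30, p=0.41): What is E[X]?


E[X] = n*p = 30 * 0.41 = 12.3

12.3


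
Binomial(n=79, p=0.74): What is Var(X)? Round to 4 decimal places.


Var = n*p*(1-p) = 79 * 0.74 * 0.26 = 15.1996

15.1996


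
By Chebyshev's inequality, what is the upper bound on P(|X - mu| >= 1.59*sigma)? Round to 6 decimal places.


P <= 1/k^2
k^2 = 1.59^2 = 2.5281
1/k^2 = 1 / 2.5281 ≈ 0.39555397

0.395554


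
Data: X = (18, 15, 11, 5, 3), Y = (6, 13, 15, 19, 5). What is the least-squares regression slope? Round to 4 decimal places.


b = sum((xi-xbar)(yi-ybar)) / sum((xi-xbar)^2)
n = 5, xbar = 52/5 = 10.4, ybar = 58/5 = 11.6
Sxy = sum((xi-xbar)(yi-ybar)) = -25.2
Sxx = sum((xi-xbar)^2) = 163.2
b = Sxy / Sxx = -21/136 ≈ -0.154412

-0.1544


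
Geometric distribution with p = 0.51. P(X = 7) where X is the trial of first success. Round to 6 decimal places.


P = (1-p)^(k-1) * p
(1-p)^(k-1) = 0.49^6 ≈ 0.01384129
P = 0.01384129 * 0.51 ≈ 0.007059056

0.007059


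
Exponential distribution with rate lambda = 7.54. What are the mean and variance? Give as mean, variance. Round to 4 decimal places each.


mean = 1/lam, var = 1/lam^2
mean = 1 / 7.54 = 50/377 ≈ 0.132626
lam^2 = 7.54^2 = 56.8516
var = 1 / 56.8516 ≈ 0.017590

0.1326, 0.0176


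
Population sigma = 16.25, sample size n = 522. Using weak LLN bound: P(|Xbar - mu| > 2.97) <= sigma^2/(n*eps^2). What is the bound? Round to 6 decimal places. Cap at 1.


bound = min(1, sigma^2/(n*eps^2))
sigma^2 = 16.25^2 = 264.0625
n*eps^2 = 522 * 2.97^2 = 522 * 8.8209 = 4604.5098
sigma^2/(n*eps^2) = 264.0625 / 4604.5098 ≈ 0.05734867

0.057349


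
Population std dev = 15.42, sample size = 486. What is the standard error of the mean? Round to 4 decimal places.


SE = sigma / sqrt(n)
sqrt(486) ≈ 22.045408
SE = 15.42 / 22.045408 ≈ 0.699465

0.6995


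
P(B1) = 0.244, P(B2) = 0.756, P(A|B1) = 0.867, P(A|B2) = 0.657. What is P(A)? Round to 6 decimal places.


P(A) = P(A|B1)*P(B1) + P(A|B2)*P(B2)
P(A|B1)*P(B1) = 0.867 * 0.244 = 0.211548
P(A|B2)*P(B2) = 0.657 * 0.756 = 0.496692
P(A) = 0.211548 + 0.496692 = 0.70824

0.708240


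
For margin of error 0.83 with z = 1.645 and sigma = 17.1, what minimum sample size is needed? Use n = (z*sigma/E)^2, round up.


z*sigma/E = 1.645 * 17.1 / 0.83 = 56259/1660 ≈ 33.890964
(z*sigma/E)^2 ≈ 1148.597431
round up: n = 1149

1149


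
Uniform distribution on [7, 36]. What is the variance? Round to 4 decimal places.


Var = (b-a)^2 / 12
(b-a)^2 = (36 - 7)^2 = 841
Var = 841/12 ≈ 70.083333

70.0833


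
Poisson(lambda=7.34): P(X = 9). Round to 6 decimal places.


P = e^(-lam) * lam^k / k!
e^(-7.34) ≈ 0.0006490505
lam^k = 7.34^9 ≈ 61839296.351032
k! = 9! = 362880
P = 0.0006490505 * 61839296.351032 / 362880 ≈ 0.110606

0.110606


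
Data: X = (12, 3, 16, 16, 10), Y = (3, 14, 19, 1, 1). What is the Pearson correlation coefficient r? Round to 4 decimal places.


r = sum((xi-xbar)(yi-ybar)) / sqrt(sum((xi-xbar)^2) * sum((yi-ybar)^2))
n = 5, xbar = 57/5 = 11.4, ybar = 38/5 = 7.6
Sxy = sum((xi-xbar)(yi-ybar)) = -25.2
Sxx = sum((xi-xbar)^2) = 115.2
Syy = sum((yi-ybar)^2) = 279.2
sqrt(Sxx*Syy) ≈ 179.342800
r = Sxy / sqrt(Sxx*Syy) = -25.2 / 179.342800 ≈ -0.140513

-0.1405


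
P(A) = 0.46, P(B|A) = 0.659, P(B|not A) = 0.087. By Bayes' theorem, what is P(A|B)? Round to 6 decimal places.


P(A|B) = P(B|A)*P(A) / P(B), P(B) = P(B|A)*P(A) + P(B|not A)*P(not A)
P(B|A)*P(A) = 0.659 * 0.46 = 0.30314
P(B|not A)*P(not A) = 0.087 * 0.54 = 0.04698
P(B) = 0.30314 + 0.04698 = 0.35012
P(A|B) = 0.30314 / 0.35012 ≈ 0.86581743

0.865817


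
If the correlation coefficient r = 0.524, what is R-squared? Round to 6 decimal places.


R^2 = r^2 = (0.524)^2 = 0.274576

0.274576


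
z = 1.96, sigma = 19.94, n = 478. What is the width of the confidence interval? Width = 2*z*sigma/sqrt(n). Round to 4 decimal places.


width = 2*z*sigma/sqrt(n)
2*z*sigma = 2 * 1.96 * 19.94 = 78.1648
sqrt(478) ≈ 21.863211
width = 78.1648 / 21.863211 ≈ 3.575175

3.5752


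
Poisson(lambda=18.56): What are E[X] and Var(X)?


E[X] = Var(X) = lambda = 18.56

18.56, 18.56


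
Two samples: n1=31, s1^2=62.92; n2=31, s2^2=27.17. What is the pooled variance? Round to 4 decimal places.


sp^2 = ((n1-1)*s1^2 + (n2-1)*s2^2)/(n1+n2-2)
(n1-1)*s1^2 = 30 * 62.92 = 1887.6
(n2-1)*s2^2 = 30 * 27.17 = 815.1
numerator = 1887.6 + 815.1 = 2702.7
n1+n2-2 = 60
sp^2 = 2702.7 / 60 = 45.045

45.0450


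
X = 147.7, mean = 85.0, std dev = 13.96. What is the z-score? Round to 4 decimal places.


z = (X - mu) / sigma
X - mu = 147.7 - 85.0 = 62.7
z = 62.7 / 13.96 = 3135/698 ≈ 4.491404

4.4914


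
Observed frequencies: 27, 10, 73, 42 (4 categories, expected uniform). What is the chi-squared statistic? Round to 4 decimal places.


chi2 = sum((O-E)^2/E), E = total/4
total = 152, E = 152/4 = 38
(27 - 38)^2 / 38 = 121 / 38 = 121/38 ≈ 3.184211
(10 - 38)^2 / 38 = 784 / 38 = 392/19 ≈ 20.631579
(73 - 38)^2 / 38 = 1225 / 38 = 1225/38 ≈ 32.236842
(42 - 38)^2 / 38 = 16 / 38 = 8/19 ≈ 0.421053
chi2 = 1073/19 ≈ 56.473684

56.4737


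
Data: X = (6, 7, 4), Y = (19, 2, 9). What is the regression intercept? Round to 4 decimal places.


a = ybar - b*xbar, where b = sum((xi-xbar)(yi-ybar)) / sum((xi-xbar)^2)
n = 3, xbar = 17/3 ≈ 5.666667, ybar = 30/3 = 10
Sxy = sum((xi-xbar)(yi-ybar)) = -6
Sxx = sum((xi-xbar)^2) = 14/3 ≈ 4.666667
b = Sxy / Sxx = -9/7 ≈ -1.285714
a = 10 - (-1.285714) * 5.666667 = 121/7 ≈ 17.285714

17.2857


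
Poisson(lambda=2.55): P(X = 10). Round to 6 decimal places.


P = e^(-lam) * lam^k / k!
e^(-2.55) ≈ 0.07808167
lam^k = 2.55^10 ≈ 11625.236702
k! = 10! = 3628800
P = 0.07808167 * 11625.236702 / 3628800 ≈ 0.000250

0.000250


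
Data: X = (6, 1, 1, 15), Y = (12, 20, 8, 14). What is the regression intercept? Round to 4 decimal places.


a = ybar - b*xbar, where b = sum((xi-xbar)(yi-ybar)) / sum((xi-xbar)^2)
n = 4, xbar = 23/4 = 5.75, ybar = 54/4 = 13.5
Sxy = sum((xi-xbar)(yi-ybar)) = -0.5
Sxx = sum((xi-xbar)^2) = 130.75
b = Sxy / Sxx = -2/523 ≈ -0.003824
a = 13.5 - (-0.003824) * 5.75 = 7072/523 ≈ 13.521989

13.5220


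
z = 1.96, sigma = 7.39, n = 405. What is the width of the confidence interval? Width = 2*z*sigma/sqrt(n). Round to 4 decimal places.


width = 2*z*sigma/sqrt(n)
2*z*sigma = 2 * 1.96 * 7.39 = 28.9688
sqrt(405) ≈ 20.124612
width = 28.9688 / 20.124612 ≈ 1.439471

1.4395


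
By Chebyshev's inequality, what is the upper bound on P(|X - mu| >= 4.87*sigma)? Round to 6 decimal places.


P <= 1/k^2
k^2 = 4.87^2 = 23.7169
1/k^2 = 1 / 23.7169 ≈ 0.04216403

0.042164


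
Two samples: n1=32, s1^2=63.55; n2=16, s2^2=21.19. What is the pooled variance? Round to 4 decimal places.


sp^2 = ((n1-1)*s1^2 + (n2-1)*s2^2)/(n1+n2-2)
(n1-1)*s1^2 = 31 * 63.55 = 1970.05
(n2-1)*s2^2 = 15 * 21.19 = 317.85
numerator = 1970.05 + 317.85 = 2287.9
n1+n2-2 = 46
sp^2 = 2287.9 / 46 = 22879/460 ≈ 49.736957

49.7370


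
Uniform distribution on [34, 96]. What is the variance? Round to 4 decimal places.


Var = (b-a)^2 / 12
(b-a)^2 = (96 - 34)^2 = 3844
Var = 3844/12 ≈ 320.333333

320.3333


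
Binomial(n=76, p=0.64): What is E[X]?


E[X] = n*p = 76 * 0.64 = 48.64

48.64


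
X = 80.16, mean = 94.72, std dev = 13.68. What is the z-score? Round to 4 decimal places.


z = (X - mu) / sigma
X - mu = 80.16 - 94.72 = -14.56
z = -14.56 / 13.68 = -182/171 ≈ -1.064327

-1.0643


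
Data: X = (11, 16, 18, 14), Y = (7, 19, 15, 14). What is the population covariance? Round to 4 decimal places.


Cov = (1/n)*sum((xi-xbar)(yi-ybar))
n = 4, xbar = 59/4 = 14.75, ybar = 55/4 = 13.75
sum((xi-xbar)(yi-ybar)) = 35.75
Cov = 35.75 / 4 = 8.9375

8.9375


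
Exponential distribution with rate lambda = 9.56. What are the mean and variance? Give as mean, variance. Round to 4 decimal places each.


mean = 1/lam, var = 1/lam^2
mean = 1 / 9.56 = 25/239 ≈ 0.104603
lam^2 = 9.56^2 = 91.3936
var = 1 / 91.3936 ≈ 0.010942

0.1046, 0.0109


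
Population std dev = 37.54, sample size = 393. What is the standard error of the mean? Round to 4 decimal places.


SE = sigma / sqrt(n)
sqrt(393) ≈ 19.824228
SE = 37.54 / 19.824228 ≈ 1.893643

1.8936


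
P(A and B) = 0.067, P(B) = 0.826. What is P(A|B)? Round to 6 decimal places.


P(A|B) = P(A and B) / P(B) = 0.067 / 0.826 = 67/826 ≈ 0.08111380

0.081114


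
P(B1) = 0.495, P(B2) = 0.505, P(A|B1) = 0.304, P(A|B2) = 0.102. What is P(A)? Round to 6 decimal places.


P(A) = P(A|B1)*P(B1) + P(A|B2)*P(B2)
P(A|B1)*P(B1) = 0.304 * 0.495 = 0.15048
P(A|B2)*P(B2) = 0.102 * 0.505 = 0.05151
P(A) = 0.15048 + 0.05151 = 0.20199

0.201990


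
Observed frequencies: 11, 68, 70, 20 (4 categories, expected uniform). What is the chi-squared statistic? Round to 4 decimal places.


chi2 = sum((O-E)^2/E), E = total/4
total = 169, E = 169/4 = 42.25
(11 - 42.25)^2 / 42.25 = 976.5625 / 42.25 = 15625/676 ≈ 23.113905
(68 - 42.25)^2 / 42.25 = 663.0625 / 42.25 = 10609/676 ≈ 15.693787
(70 - 42.25)^2 / 42.25 = 770.0625 / 42.25 = 12321/676 ≈ 18.226331
(20 - 42.25)^2 / 42.25 = 495.0625 / 42.25 = 7921/676 ≈ 11.717456
chi2 = 11619/169 ≈ 68.751479

68.7515


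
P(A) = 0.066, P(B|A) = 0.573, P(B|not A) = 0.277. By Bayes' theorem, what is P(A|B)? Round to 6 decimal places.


P(A|B) = P(B|A)*P(A) / P(B), P(B) = P(B|A)*P(A) + P(B|not A)*P(not A)
P(B|A)*P(A) = 0.573 * 0.066 = 0.037818
P(B|not A)*P(not A) = 0.277 * 0.934 = 0.258718
P(B) = 0.037818 + 0.258718 = 0.296536
P(A|B) = 0.037818 / 0.296536 ≈ 0.12753258

0.127533


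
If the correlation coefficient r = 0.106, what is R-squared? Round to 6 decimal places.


R^2 = r^2 = (0.106)^2 = 0.011236

0.011236


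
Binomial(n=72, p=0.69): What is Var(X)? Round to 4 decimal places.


Var = n*p*(1-p) = 72 * 0.69 * 0.31 = 15.4008

15.4008


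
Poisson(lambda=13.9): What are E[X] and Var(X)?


E[X] = Var(X) = lambda = 13.9

13.9, 13.9
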